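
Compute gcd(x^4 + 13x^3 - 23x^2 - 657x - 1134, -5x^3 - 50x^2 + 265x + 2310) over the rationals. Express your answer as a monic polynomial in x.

x - 7

Repeated division with remainder:
  x^4 + 13x^3 - 23x^2 - 657x - 1134 = (-(1/5)x - 3/5)(-5x^3 - 50x^2 + 265x + 2310) + (-36x + 252)
  -5x^3 - 50x^2 + 265x + 2310 = ((5/36)x^2 + (85/36)x + 55/6)(-36x + 252) + (0)
Last nonzero remainder: -36x + 252. Dividing through by -36 gives the monic gcd x - 7.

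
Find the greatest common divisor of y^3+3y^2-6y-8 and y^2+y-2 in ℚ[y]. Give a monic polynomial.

Euclidean algorithm in ℚ[y]:
  y^3+3y^2-6y-8 = (y+2)(y^2+y-2) + (-6y-4)
  y^2+y-2 = (-(1/6)y-1/18)(-6y-4) + (-20/9)
  -6y-4 = ((27/10)y+9/5)(-20/9) + (0)
The last nonzero remainder is the constant -20/9, so the polynomials are coprime and gcd = 1.

1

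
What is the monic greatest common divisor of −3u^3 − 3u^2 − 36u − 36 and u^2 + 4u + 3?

By polynomial division,
  −3u^3 − 3u^2 − 36u − 36 = (−3u + 9)(u^2 + 4u + 3) + (−63u − 63)
  u^2 + 4u + 3 = (−(1/63)u − 1/21)(−63u − 63) + (0)
Last nonzero remainder: −63u − 63. Dividing through by −63 gives the monic gcd u + 1.

u + 1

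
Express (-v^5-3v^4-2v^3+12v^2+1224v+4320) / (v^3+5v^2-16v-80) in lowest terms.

(-v^3+6v^2-36v+216)/(v-4)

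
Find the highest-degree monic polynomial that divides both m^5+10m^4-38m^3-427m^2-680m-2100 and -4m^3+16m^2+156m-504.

Euclidean algorithm in ℚ[m]:
  m^5+10m^4-38m^3-427m^2-680m-2100 = (-(1/4)m^2-(7/2)m-57/4)(-4m^3+16m^2+156m-504) + (221m^2-221m-9282)
  -4m^3+16m^2+156m-504 = (-(4/221)m+12/221)(221m^2-221m-9282) + (0)
Last nonzero remainder: 221m^2-221m-9282. Dividing through by 221 gives the monic gcd m^2-m-42.

m^2-m-42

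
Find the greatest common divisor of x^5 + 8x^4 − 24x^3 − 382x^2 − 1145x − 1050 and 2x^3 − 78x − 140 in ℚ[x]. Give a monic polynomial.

By polynomial division,
  x^5 + 8x^4 − 24x^3 − 382x^2 − 1145x − 1050 = ((1/2)x^2 + 4x + 15/2)(2x^3 − 78x − 140) + (0)
Last nonzero remainder: 2x^3 − 78x − 140. Dividing through by 2 gives the monic gcd x^3 − 39x − 70.

x^3 − 39x − 70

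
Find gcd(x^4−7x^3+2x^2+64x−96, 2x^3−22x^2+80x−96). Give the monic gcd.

x^2−8x+16

Apply the Euclidean algorithm:
  x^4−7x^3+2x^2+64x−96 = ((1/2)x+2)(2x^3−22x^2+80x−96) + (6x^2−48x+96)
  2x^3−22x^2+80x−96 = ((1/3)x−1)(6x^2−48x+96) + (0)
Last nonzero remainder: 6x^2−48x+96. Dividing through by 6 gives the monic gcd x^2−8x+16.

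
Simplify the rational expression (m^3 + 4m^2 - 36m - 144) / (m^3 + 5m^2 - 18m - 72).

(m^2 - 2m - 24)/(m^2 - m - 12)

Apply the Euclidean algorithm:
  m^3 + 4m^2 - 36m - 144 = (m^3 + 5m^2 - 18m - 72) + (-m^2 - 18m - 72)
  m^3 + 5m^2 - 18m - 72 = (-m + 13)(-m^2 - 18m - 72) + (144m + 864)
  -m^2 - 18m - 72 = (-(1/144)m - 1/12)(144m + 864) + (0)
Last nonzero remainder: 144m + 864. Dividing through by 144 gives the monic gcd m + 6.
Cancel m + 6 from numerator and denominator to get the reduced form.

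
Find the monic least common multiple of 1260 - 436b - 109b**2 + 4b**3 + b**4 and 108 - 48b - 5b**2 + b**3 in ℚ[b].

-68040 + 19764b + 8454b**2 - 325b**3 - 175b**4 + b**5 + b**6

Apply the Euclidean algorithm:
  b**4 + 4b**3 - 109b**2 - 436b + 1260 = (b + 9)(b**3 - 5b**2 - 48b + 108) + (-16b**2 - 112b + 288)
  b**3 - 5b**2 - 48b + 108 = (-(1/16)b + 3/4)(-16b**2 - 112b + 288) + (54b - 108)
  -16b**2 - 112b + 288 = (-(8/27)b - 8/3)(54b - 108) + (0)
Last nonzero remainder: 54b - 108. Dividing through by 54 gives the monic gcd b - 2.
Then lcm(f, g) = f·g / gcd(f, g); expanding and making the result monic gives the answer.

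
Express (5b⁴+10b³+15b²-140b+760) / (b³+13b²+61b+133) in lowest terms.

By polynomial division,
  5b⁴+10b³+15b²-140b+760 = (5b-55)(b³+13b²+61b+133) + (425b²+2550b+8075)
  b³+13b²+61b+133 = ((1/425)b+7/425)(425b²+2550b+8075) + (0)
Last nonzero remainder: 425b²+2550b+8075. Dividing through by 425 gives the monic gcd b²+6b+19.
Cancel b²+6b+19 from numerator and denominator to get the reduced form.

(5b²-20b+40)/(b+7)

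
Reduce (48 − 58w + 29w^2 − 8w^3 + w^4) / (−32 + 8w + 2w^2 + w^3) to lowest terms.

By polynomial division,
  w^4 − 8w^3 + 29w^2 − 58w + 48 = (w − 10)(w^3 + 2w^2 + 8w − 32) + (41w^2 + 54w − 272)
  w^3 + 2w^2 + 8w − 32 = ((1/41)w + 28/1681)(41w^2 + 54w − 272) + ((23088/1681)w − 46176/1681)
  41w^2 + 54w − 272 = ((68921/23088)w + 28577/2886)((23088/1681)w − 46176/1681) + (0)
Last nonzero remainder: (23088/1681)w − 46176/1681. Dividing through by 23088/1681 gives the monic gcd w − 2.
Cancel w − 2 from numerator and denominator to get the reduced form.

(−24 + 17w − 6w^2 + w^3)/(16 + 4w + w^2)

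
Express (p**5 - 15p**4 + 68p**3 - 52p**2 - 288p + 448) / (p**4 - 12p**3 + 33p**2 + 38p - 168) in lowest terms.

(p**2 - 6p + 8)/(p - 3)

Euclidean algorithm in ℚ[p]:
  p**5 - 15p**4 + 68p**3 - 52p**2 - 288p + 448 = (p - 3)(p**4 - 12p**3 + 33p**2 + 38p - 168) + (-p**3 + 9p**2 - 6p - 56)
  p**4 - 12p**3 + 33p**2 + 38p - 168 = (-p + 3)(-p**3 + 9p**2 - 6p - 56) + (0)
Last nonzero remainder: -p**3 + 9p**2 - 6p - 56. Dividing through by -1 gives the monic gcd p**3 - 9p**2 + 6p + 56.
Cancel p**3 - 9p**2 + 6p + 56 from numerator and denominator to get the reduced form.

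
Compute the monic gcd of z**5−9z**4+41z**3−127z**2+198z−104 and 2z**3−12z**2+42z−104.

By polynomial division,
  z**5−9z**4+41z**3−127z**2+198z−104 = ((1/2)z**2−(3/2)z+1)(2z**3−12z**2+42z−104) + (0)
Last nonzero remainder: 2z**3−12z**2+42z−104. Dividing through by 2 gives the monic gcd z**3−6z**2+21z−52.

z**3−6z**2+21z−52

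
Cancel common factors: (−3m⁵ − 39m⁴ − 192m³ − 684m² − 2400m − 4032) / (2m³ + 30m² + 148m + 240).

Repeated division with remainder:
  −3m⁵ − 39m⁴ − 192m³ − 684m² − 2400m − 4032 = (−(3/2)m² + 3m − 30)(2m³ + 30m² + 148m + 240) + (132m² + 1320m + 3168)
  2m³ + 30m² + 148m + 240 = ((1/66)m + 5/66)(132m² + 1320m + 3168) + (0)
Last nonzero remainder: 132m² + 1320m + 3168. Dividing through by 132 gives the monic gcd m² + 10m + 24.
Cancel m² + 10m + 24 from numerator and denominator to get the reduced form.

(−3m³ − 9m² − 30m − 168)/(2m + 10)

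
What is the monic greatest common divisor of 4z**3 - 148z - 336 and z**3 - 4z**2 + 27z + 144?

z + 3

Euclidean algorithm in ℚ[z]:
  4z**3 - 148z - 336 = (4)(z**3 - 4z**2 + 27z + 144) + (16z**2 - 256z - 912)
  z**3 - 4z**2 + 27z + 144 = ((1/16)z + 3/4)(16z**2 - 256z - 912) + (276z + 828)
  16z**2 - 256z - 912 = ((4/69)z - 76/69)(276z + 828) + (0)
Last nonzero remainder: 276z + 828. Dividing through by 276 gives the monic gcd z + 3.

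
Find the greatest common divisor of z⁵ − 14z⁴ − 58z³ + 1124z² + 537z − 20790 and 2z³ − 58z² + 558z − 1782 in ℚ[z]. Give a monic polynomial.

z² − 20z + 99

Apply the Euclidean algorithm:
  z⁵ − 14z⁴ − 58z³ + 1124z² + 537z − 20790 = ((1/2)z² + (15/2)z + 49)(2z³ − 58z² + 558z − 1782) + (672z² − 13440z + 66528)
  2z³ − 58z² + 558z − 1782 = ((1/336)z − 3/112)(672z² − 13440z + 66528) + (0)
Last nonzero remainder: 672z² − 13440z + 66528. Dividing through by 672 gives the monic gcd z² − 20z + 99.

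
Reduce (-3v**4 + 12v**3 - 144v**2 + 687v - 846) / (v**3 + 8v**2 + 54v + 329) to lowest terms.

(-3v**2 + 15v - 18)/(v + 7)

Repeated division with remainder:
  -3v**4 + 12v**3 - 144v**2 + 687v - 846 = (-3v + 36)(v**3 + 8v**2 + 54v + 329) + (-270v**2 - 270v - 12690)
  v**3 + 8v**2 + 54v + 329 = (-(1/270)v - 7/270)(-270v**2 - 270v - 12690) + (0)
Last nonzero remainder: -270v**2 - 270v - 12690. Dividing through by -270 gives the monic gcd v**2 + v + 47.
Cancel v**2 + v + 47 from numerator and denominator to get the reduced form.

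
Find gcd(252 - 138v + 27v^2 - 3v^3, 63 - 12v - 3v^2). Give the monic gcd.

-3 + v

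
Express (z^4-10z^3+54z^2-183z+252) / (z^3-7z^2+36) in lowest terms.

(z^3-7z^2+33z-84)/(z^2-4z-12)

Repeated division with remainder:
  z^4-10z^3+54z^2-183z+252 = (z-3)(z^3-7z^2+36) + (33z^2-219z+360)
  z^3-7z^2+36 = ((1/33)z-4/363)(33z^2-219z+360) + (-(1612/121)z+4836/121)
  33z^2-219z+360 = (-(3993/1612)z+3630/403)(-(1612/121)z+4836/121) + (0)
Last nonzero remainder: -(1612/121)z+4836/121. Dividing through by -1612/121 gives the monic gcd z-3.
Cancel z-3 from numerator and denominator to get the reduced form.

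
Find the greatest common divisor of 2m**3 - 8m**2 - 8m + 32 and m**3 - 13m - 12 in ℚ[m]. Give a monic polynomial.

Euclidean algorithm in ℚ[m]:
  2m**3 - 8m**2 - 8m + 32 = (2)(m**3 - 13m - 12) + (-8m**2 + 18m + 56)
  m**3 - 13m - 12 = (-(1/8)m - 9/32)(-8m**2 + 18m + 56) + (-(15/16)m + 15/4)
  -8m**2 + 18m + 56 = ((128/15)m + 224/15)(-(15/16)m + 15/4) + (0)
Last nonzero remainder: -(15/16)m + 15/4. Dividing through by -15/16 gives the monic gcd m - 4.

m - 4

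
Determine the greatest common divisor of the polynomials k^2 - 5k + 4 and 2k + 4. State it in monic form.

1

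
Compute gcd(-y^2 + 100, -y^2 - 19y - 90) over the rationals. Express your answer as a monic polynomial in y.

y + 10

Apply the Euclidean algorithm:
  -y^2 + 100 = (-y^2 - 19y - 90) + (19y + 190)
  -y^2 - 19y - 90 = (-(1/19)y - 9/19)(19y + 190) + (0)
Last nonzero remainder: 19y + 190. Dividing through by 19 gives the monic gcd y + 10.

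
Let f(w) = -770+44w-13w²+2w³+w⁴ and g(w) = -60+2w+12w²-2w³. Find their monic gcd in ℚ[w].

Apply the Euclidean algorithm:
  w⁴+2w³-13w²+44w-770 = (-(1/2)w-4)(-2w³+12w²+2w-60) + (36w²+22w-1010)
  -2w³+12w²+2w-60 = (-(1/18)w+119/324)(36w²+22w-1010) + (-(10075/162)w+50375/162)
  36w²+22w-1010 = (-(5832/10075)w-32724/10075)(-(10075/162)w+50375/162) + (0)
Last nonzero remainder: -(10075/162)w+50375/162. Dividing through by -10075/162 gives the monic gcd w-5.

-5+w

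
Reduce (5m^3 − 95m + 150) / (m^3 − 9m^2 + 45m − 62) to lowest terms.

(5m^2 + 10m − 75)/(m^2 − 7m + 31)

Euclidean algorithm in ℚ[m]:
  5m^3 − 95m + 150 = (5)(m^3 − 9m^2 + 45m − 62) + (45m^2 − 320m + 460)
  m^3 − 9m^2 + 45m − 62 = ((1/45)m − 17/405)(45m^2 − 320m + 460) + ((1729/81)m − 3458/81)
  45m^2 − 320m + 460 = ((3645/1729)m − 18630/1729)((1729/81)m − 3458/81) + (0)
Last nonzero remainder: (1729/81)m − 3458/81. Dividing through by 1729/81 gives the monic gcd m − 2.
Cancel m − 2 from numerator and denominator to get the reduced form.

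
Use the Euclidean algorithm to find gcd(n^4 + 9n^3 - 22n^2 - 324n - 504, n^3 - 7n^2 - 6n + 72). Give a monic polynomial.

n - 6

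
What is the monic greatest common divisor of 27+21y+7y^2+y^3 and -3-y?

By polynomial division,
  y^3+7y^2+21y+27 = (-y^2-4y-9)(-y-3) + (0)
Last nonzero remainder: -y-3. Dividing through by -1 gives the monic gcd y+3.

3+y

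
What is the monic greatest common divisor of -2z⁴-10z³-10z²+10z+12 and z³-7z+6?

Repeated division with remainder:
  -2z⁴-10z³-10z²+10z+12 = (-2z-10)(z³-7z+6) + (-24z²-48z+72)
  z³-7z+6 = (-(1/24)z+1/12)(-24z²-48z+72) + (0)
Last nonzero remainder: -24z²-48z+72. Dividing through by -24 gives the monic gcd z²+2z-3.

z²+2z-3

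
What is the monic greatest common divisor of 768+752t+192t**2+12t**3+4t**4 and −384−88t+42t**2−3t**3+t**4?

By polynomial division,
  4t**4+12t**3+192t**2+752t+768 = (4)(t**4−3t**3+42t**2−88t−384) + (24t**3+24t**2+1104t+2304)
  t**4−3t**3+42t**2−88t−384 = ((1/24)t−1/6)(24t**3+24t**2+1104t+2304) + (0)
Last nonzero remainder: 24t**3+24t**2+1104t+2304. Dividing through by 24 gives the monic gcd t**3+t**2+46t+96.

96+46t+t**2+t**3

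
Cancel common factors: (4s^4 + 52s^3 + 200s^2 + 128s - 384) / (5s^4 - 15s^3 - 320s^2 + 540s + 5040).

Euclidean algorithm in ℚ[s]:
  4s^4 + 52s^3 + 200s^2 + 128s - 384 = (4/5)(5s^4 - 15s^3 - 320s^2 + 540s + 5040) + (64s^3 + 456s^2 - 304s - 4416)
  5s^4 - 15s^3 - 320s^2 + 540s + 5040 = ((5/64)s - 405/512)(64s^3 + 456s^2 - 304s - 4416) + ((4125/64)s^2 + (20625/32)s + 12375/8)
  64s^3 + 456s^2 - 304s - 4416 = ((4096/4125)s - 11776/4125)((4125/64)s^2 + (20625/32)s + 12375/8) + (0)
Last nonzero remainder: (4125/64)s^2 + (20625/32)s + 12375/8. Dividing through by 4125/64 gives the monic gcd s^2 + 10s + 24.
Cancel s^2 + 10s + 24 from numerator and denominator to get the reduced form.

(4s^2 + 12s - 16)/(5s^2 - 65s + 210)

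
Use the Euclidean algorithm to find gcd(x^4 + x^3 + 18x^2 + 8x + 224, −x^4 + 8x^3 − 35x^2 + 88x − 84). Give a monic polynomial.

x^2 − 3x + 14

Euclidean algorithm in ℚ[x]:
  x^4 + x^3 + 18x^2 + 8x + 224 = (−1)(−x^4 + 8x^3 − 35x^2 + 88x − 84) + (9x^3 − 17x^2 + 96x + 140)
  −x^4 + 8x^3 − 35x^2 + 88x − 84 = (−(1/9)x + 55/81)(9x^3 − 17x^2 + 96x + 140) + (−(1036/81)x^2 + (1036/27)x − 14504/81)
  9x^3 − 17x^2 + 96x + 140 = (−(729/1036)x − 405/518)(−(1036/81)x^2 + (1036/27)x − 14504/81) + (0)
Last nonzero remainder: −(1036/81)x^2 + (1036/27)x − 14504/81. Dividing through by −1036/81 gives the monic gcd x^2 − 3x + 14.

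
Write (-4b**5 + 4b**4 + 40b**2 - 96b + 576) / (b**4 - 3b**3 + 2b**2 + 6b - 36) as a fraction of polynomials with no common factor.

(-4b**2 - 16b - 32)/(b + 2)

By polynomial division,
  -4b**5 + 4b**4 + 40b**2 - 96b + 576 = (-4b - 8)(b**4 - 3b**3 + 2b**2 + 6b - 36) + (-16b**3 + 80b**2 - 192b + 288)
  b**4 - 3b**3 + 2b**2 + 6b - 36 = (-(1/16)b - 1/8)(-16b**3 + 80b**2 - 192b + 288) + (0)
Last nonzero remainder: -16b**3 + 80b**2 - 192b + 288. Dividing through by -16 gives the monic gcd b**3 - 5b**2 + 12b - 18.
Cancel b**3 - 5b**2 + 12b - 18 from numerator and denominator to get the reduced form.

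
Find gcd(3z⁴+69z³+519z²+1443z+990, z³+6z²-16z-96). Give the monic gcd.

By polynomial division,
  3z⁴+69z³+519z²+1443z+990 = (3z+51)(z³+6z²-16z-96) + (261z²+2547z+5886)
  z³+6z²-16z-96 = ((1/261)z-109/7569)(261z²+2547z+5886) + (-(1575/841)z-9450/841)
  261z²+2547z+5886 = (-(24389/175)z-91669/175)(-(1575/841)z-9450/841) + (0)
Last nonzero remainder: -(1575/841)z-9450/841. Dividing through by -1575/841 gives the monic gcd z+6.

z+6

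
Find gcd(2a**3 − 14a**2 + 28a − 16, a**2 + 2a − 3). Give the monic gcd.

Repeated division with remainder:
  2a**3 − 14a**2 + 28a − 16 = (2a − 18)(a**2 + 2a − 3) + (70a − 70)
  a**2 + 2a − 3 = ((1/70)a + 3/70)(70a − 70) + (0)
Last nonzero remainder: 70a − 70. Dividing through by 70 gives the monic gcd a − 1.

a − 1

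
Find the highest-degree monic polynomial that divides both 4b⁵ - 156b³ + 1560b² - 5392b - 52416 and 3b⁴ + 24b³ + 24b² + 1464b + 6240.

Euclidean algorithm in ℚ[b]:
  4b⁵ - 156b³ + 1560b² - 5392b - 52416 = ((4/3)b - 32/3)(3b⁴ + 24b³ + 24b² + 1464b + 6240) + (68b³ - 136b² + 1904b + 14144)
  3b⁴ + 24b³ + 24b² + 1464b + 6240 = ((3/68)b + 15/34)(68b³ - 136b² + 1904b + 14144) + (0)
Last nonzero remainder: 68b³ - 136b² + 1904b + 14144. Dividing through by 68 gives the monic gcd b³ - 2b² + 28b + 208.

b³ - 2b² + 28b + 208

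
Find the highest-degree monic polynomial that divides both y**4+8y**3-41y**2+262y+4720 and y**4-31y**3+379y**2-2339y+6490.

y**2-10y+59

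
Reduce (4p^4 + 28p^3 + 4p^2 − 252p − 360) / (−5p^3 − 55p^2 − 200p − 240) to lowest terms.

(−4p^3 − 16p^2 + 44p + 120)/(5p^2 + 40p + 80)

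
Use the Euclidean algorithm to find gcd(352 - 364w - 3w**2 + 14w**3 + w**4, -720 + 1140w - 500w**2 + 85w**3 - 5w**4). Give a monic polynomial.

By polynomial division,
  w**4 + 14w**3 - 3w**2 - 364w + 352 = (-1/5)(-5w**4 + 85w**3 - 500w**2 + 1140w - 720) + (31w**3 - 103w**2 - 136w + 208)
  -5w**4 + 85w**3 - 500w**2 + 1140w - 720 = (-(5/31)w + 2120/961)(31w**3 - 103w**2 - 136w + 208) + (-(283220/961)w**2 + (1416100/961)w - 1132880/961)
  31w**3 - 103w**2 - 136w + 208 = (-(29791/283220)w - 12493/70805)(-(283220/961)w**2 + (1416100/961)w - 1132880/961) + (0)
Last nonzero remainder: -(283220/961)w**2 + (1416100/961)w - 1132880/961. Dividing through by -283220/961 gives the monic gcd w**2 - 5w + 4.

4 - 5w + w**2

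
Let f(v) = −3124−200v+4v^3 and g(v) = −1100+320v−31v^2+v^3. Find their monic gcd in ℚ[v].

−11+v

Apply the Euclidean algorithm:
  4v^3−200v−3124 = (4)(v^3−31v^2+320v−1100) + (124v^2−1480v+1276)
  v^3−31v^2+320v−1100 = ((1/124)v−591/3844)(124v^2−1480v+1276) + ((78961/961)v−868571/961)
  124v^2−1480v+1276 = ((119164/78961)v−111476/78961)((78961/961)v−868571/961) + (0)
Last nonzero remainder: (78961/961)v−868571/961. Dividing through by 78961/961 gives the monic gcd v−11.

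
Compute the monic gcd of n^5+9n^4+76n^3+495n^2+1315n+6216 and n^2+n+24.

n^2+n+24

Repeated division with remainder:
  n^5+9n^4+76n^3+495n^2+1315n+6216 = (n^3+8n^2+44n+259)(n^2+n+24) + (0)
The last nonzero remainder n^2+n+24 is already monic.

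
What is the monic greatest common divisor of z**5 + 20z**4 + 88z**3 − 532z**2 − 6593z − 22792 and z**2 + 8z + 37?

z**2 + 8z + 37

Apply the Euclidean algorithm:
  z**5 + 20z**4 + 88z**3 − 532z**2 − 6593z − 22792 = (z**3 + 12z**2 − 45z − 616)(z**2 + 8z + 37) + (0)
The last nonzero remainder z**2 + 8z + 37 is already monic.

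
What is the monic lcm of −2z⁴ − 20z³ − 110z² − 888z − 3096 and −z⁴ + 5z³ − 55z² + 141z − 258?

z⁶ + 7z⁵ + 31z⁴ + 339z³ + 546z² − 1980z + 9288

Repeated division with remainder:
  −2z⁴ − 20z³ − 110z² − 888z − 3096 = (2)(−z⁴ + 5z³ − 55z² + 141z − 258) + (−30z³ − 1170z − 2580)
  −z⁴ + 5z³ − 55z² + 141z − 258 = ((1/30)z − 1/6)(−30z³ − 1170z − 2580) + (−16z² + 32z − 688)
  −30z³ − 1170z − 2580 = ((15/8)z + 15/4)(−16z² + 32z − 688) + (0)
Last nonzero remainder: −16z² + 32z − 688. Dividing through by −16 gives the monic gcd z² − 2z + 43.
Then lcm(f, g) = f·g / gcd(f, g); expanding and making the result monic gives the answer.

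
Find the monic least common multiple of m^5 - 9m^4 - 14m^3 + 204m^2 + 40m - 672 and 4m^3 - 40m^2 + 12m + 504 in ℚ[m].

m^6 - 6m^5 - 41m^4 + 162m^3 + 652m^2 - 552m - 2016

Apply the Euclidean algorithm:
  m^5 - 9m^4 - 14m^3 + 204m^2 + 40m - 672 = ((1/4)m^2 + (1/4)m - 7/4)(4m^3 - 40m^2 + 12m + 504) + (5m^2 - 65m + 210)
  4m^3 - 40m^2 + 12m + 504 = ((4/5)m + 12/5)(5m^2 - 65m + 210) + (0)
Last nonzero remainder: 5m^2 - 65m + 210. Dividing through by 5 gives the monic gcd m^2 - 13m + 42.
Then lcm(f, g) = f·g / gcd(f, g); expanding and making the result monic gives the answer.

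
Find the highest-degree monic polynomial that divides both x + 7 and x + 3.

1

Euclidean algorithm in ℚ[x]:
  x + 7 = (x + 3) + (4)
  x + 3 = ((1/4)x + 3/4)(4) + (0)
The last nonzero remainder is the constant 4, so the polynomials are coprime and gcd = 1.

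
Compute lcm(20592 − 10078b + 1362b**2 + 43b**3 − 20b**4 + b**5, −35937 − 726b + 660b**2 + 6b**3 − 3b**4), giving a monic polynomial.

Euclidean algorithm in ℚ[b]:
  b**5 − 20b**4 + 43b**3 + 1362b**2 − 10078b + 20592 = (−(1/3)b + 6)(−3b**4 + 6b**3 + 660b**2 − 726b − 35937) + (227b**3 − 2840b**2 − 17701b + 236214)
  −3b**4 + 6b**3 + 660b**2 − 726b − 35937 = (−(3/227)b − 7158/51529)(227b**3 − 2840b**2 − 17701b + 236214) + ((1626039/51529)b**2 − (3252078/51529)b − 160977861/51529)
  227b**3 − 2840b**2 − 17701b + 236214 = ((11697083/1626039)b − 122948194/1626039)((1626039/51529)b**2 − (3252078/51529)b − 160977861/51529) + (0)
Last nonzero remainder: (1626039/51529)b**2 − (3252078/51529)b − 160977861/51529. Dividing through by 1626039/51529 gives the monic gcd b**2 − 2b − 99.
Then lcm(f, g) = f·g / gcd(f, g); expanding and making the result monic gives the answer.

−2491632 + 1219438b − 144210b**2 − 15281b**3 + 3782b**4 − 78b**5 − 20b**6 + b**7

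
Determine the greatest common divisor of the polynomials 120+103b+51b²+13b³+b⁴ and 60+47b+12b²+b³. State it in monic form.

Euclidean algorithm in ℚ[b]:
  b⁴+13b³+51b²+103b+120 = (b+1)(b³+12b²+47b+60) + (-8b²-4b+60)
  b³+12b²+47b+60 = (-(1/8)b-23/16)(-8b²-4b+60) + ((195/4)b+585/4)
  -8b²-4b+60 = (-(32/195)b+16/39)((195/4)b+585/4) + (0)
Last nonzero remainder: (195/4)b+585/4. Dividing through by 195/4 gives the monic gcd b+3.

3+b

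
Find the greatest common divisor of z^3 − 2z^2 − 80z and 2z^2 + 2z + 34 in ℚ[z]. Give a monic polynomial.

1

Euclidean algorithm in ℚ[z]:
  z^3 − 2z^2 − 80z = ((1/2)z − 3/2)(2z^2 + 2z + 34) + (−94z + 51)
  2z^2 + 2z + 34 = (−(1/47)z − 145/4418)(−94z + 51) + (157607/4418)
  −94z + 51 = (−(415292/157607)z + 13254/9271)(157607/4418) + (0)
The last nonzero remainder is the constant 157607/4418, so the polynomials are coprime and gcd = 1.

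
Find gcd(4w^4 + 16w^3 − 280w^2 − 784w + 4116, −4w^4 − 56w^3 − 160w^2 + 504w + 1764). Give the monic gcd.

w^3 + 11w^2 + 7w − 147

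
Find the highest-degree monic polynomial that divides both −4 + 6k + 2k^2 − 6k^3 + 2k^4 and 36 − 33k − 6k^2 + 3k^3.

−1 + k

Euclidean algorithm in ℚ[k]:
  2k^4 − 6k^3 + 2k^2 + 6k − 4 = ((2/3)k − 2/3)(3k^3 − 6k^2 − 33k + 36) + (20k^2 − 40k + 20)
  3k^3 − 6k^2 − 33k + 36 = ((3/20)k)(20k^2 − 40k + 20) + (−36k + 36)
  20k^2 − 40k + 20 = (−(5/9)k + 5/9)(−36k + 36) + (0)
Last nonzero remainder: −36k + 36. Dividing through by −36 gives the monic gcd k − 1.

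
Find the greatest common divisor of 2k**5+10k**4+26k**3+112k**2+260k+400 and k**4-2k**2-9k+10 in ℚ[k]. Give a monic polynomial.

Euclidean algorithm in ℚ[k]:
  2k**5+10k**4+26k**3+112k**2+260k+400 = (2k+10)(k**4-2k**2-9k+10) + (30k**3+150k**2+330k+300)
  k**4-2k**2-9k+10 = ((1/30)k-1/6)(30k**3+150k**2+330k+300) + (12k**2+36k+60)
  30k**3+150k**2+330k+300 = ((5/2)k+5)(12k**2+36k+60) + (0)
Last nonzero remainder: 12k**2+36k+60. Dividing through by 12 gives the monic gcd k**2+3k+5.

k**2+3k+5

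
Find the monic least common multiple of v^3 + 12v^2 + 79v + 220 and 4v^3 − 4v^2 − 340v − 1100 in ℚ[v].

By polynomial division,
  v^3 + 12v^2 + 79v + 220 = (1/4)(4v^3 − 4v^2 − 340v − 1100) + (13v^2 + 164v + 495)
  4v^3 − 4v^2 − 340v − 1100 = ((4/13)v − 708/169)(13v^2 + 164v + 495) + ((32912/169)v + 164560/169)
  13v^2 + 164v + 495 = ((2197/32912)v + 1521/2992)((32912/169)v + 164560/169) + (0)
Last nonzero remainder: (32912/169)v + 164560/169. Dividing through by 32912/169 gives the monic gcd v + 5.
Then lcm(f, g) = f·g / gcd(f, g); expanding and making the result monic gives the answer.

v^5 + 6v^4 − 48v^3 − 914v^2 − 5665v − 12100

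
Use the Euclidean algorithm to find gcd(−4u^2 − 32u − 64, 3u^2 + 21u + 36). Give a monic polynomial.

u + 4

By polynomial division,
  −4u^2 − 32u − 64 = (−4/3)(3u^2 + 21u + 36) + (−4u − 16)
  3u^2 + 21u + 36 = (−(3/4)u − 9/4)(−4u − 16) + (0)
Last nonzero remainder: −4u − 16. Dividing through by −4 gives the monic gcd u + 4.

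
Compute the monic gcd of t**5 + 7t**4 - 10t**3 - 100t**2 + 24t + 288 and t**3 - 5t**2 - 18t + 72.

Repeated division with remainder:
  t**5 + 7t**4 - 10t**3 - 100t**2 + 24t + 288 = (t**2 + 12t + 68)(t**3 - 5t**2 - 18t + 72) + (384t**2 + 384t - 4608)
  t**3 - 5t**2 - 18t + 72 = ((1/384)t - 1/64)(384t**2 + 384t - 4608) + (0)
Last nonzero remainder: 384t**2 + 384t - 4608. Dividing through by 384 gives the monic gcd t**2 + t - 12.

t**2 + t - 12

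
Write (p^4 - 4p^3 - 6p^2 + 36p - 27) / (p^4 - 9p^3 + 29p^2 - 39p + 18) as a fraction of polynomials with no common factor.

(p + 3)/(p - 2)

By polynomial division,
  p^4 - 4p^3 - 6p^2 + 36p - 27 = (p^4 - 9p^3 + 29p^2 - 39p + 18) + (5p^3 - 35p^2 + 75p - 45)
  p^4 - 9p^3 + 29p^2 - 39p + 18 = ((1/5)p - 2/5)(5p^3 - 35p^2 + 75p - 45) + (0)
Last nonzero remainder: 5p^3 - 35p^2 + 75p - 45. Dividing through by 5 gives the monic gcd p^3 - 7p^2 + 15p - 9.
Cancel p^3 - 7p^2 + 15p - 9 from numerator and denominator to get the reduced form.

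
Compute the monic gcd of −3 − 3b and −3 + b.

By polynomial division,
  −3b − 3 = (−3)(b − 3) + (−12)
  b − 3 = (−(1/12)b + 1/4)(−12) + (0)
The last nonzero remainder is the constant −12, so the polynomials are coprime and gcd = 1.

1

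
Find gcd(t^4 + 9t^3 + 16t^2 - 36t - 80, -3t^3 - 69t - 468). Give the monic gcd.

Repeated division with remainder:
  t^4 + 9t^3 + 16t^2 - 36t - 80 = (-(1/3)t - 3)(-3t^3 - 69t - 468) + (-7t^2 - 399t - 1484)
  -3t^3 - 69t - 468 = ((3/7)t - 171/7)(-7t^2 - 399t - 1484) + (-9180t - 36720)
  -7t^2 - 399t - 1484 = ((7/9180)t + 371/9180)(-9180t - 36720) + (0)
Last nonzero remainder: -9180t - 36720. Dividing through by -9180 gives the monic gcd t + 4.

t + 4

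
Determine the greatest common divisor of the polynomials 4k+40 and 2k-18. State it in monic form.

1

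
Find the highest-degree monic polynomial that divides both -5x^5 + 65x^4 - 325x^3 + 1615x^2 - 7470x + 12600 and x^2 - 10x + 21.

x^2 - 10x + 21

Euclidean algorithm in ℚ[x]:
  -5x^5 + 65x^4 - 325x^3 + 1615x^2 - 7470x + 12600 = (-5x^3 + 15x^2 - 70x + 600)(x^2 - 10x + 21) + (0)
The last nonzero remainder x^2 - 10x + 21 is already monic.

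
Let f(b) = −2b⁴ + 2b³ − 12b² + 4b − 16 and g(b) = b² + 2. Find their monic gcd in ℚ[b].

Repeated division with remainder:
  −2b⁴ + 2b³ − 12b² + 4b − 16 = (−2b² + 2b − 8)(b² + 2) + (0)
The last nonzero remainder b² + 2 is already monic.

b² + 2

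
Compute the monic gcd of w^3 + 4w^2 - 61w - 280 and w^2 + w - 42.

w + 7

By polynomial division,
  w^3 + 4w^2 - 61w - 280 = (w + 3)(w^2 + w - 42) + (-22w - 154)
  w^2 + w - 42 = (-(1/22)w + 3/11)(-22w - 154) + (0)
Last nonzero remainder: -22w - 154. Dividing through by -22 gives the monic gcd w + 7.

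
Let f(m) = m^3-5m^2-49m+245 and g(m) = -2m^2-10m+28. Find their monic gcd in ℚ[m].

m+7

Apply the Euclidean algorithm:
  m^3-5m^2-49m+245 = (-(1/2)m+5)(-2m^2-10m+28) + (15m+105)
  -2m^2-10m+28 = (-(2/15)m+4/15)(15m+105) + (0)
Last nonzero remainder: 15m+105. Dividing through by 15 gives the monic gcd m+7.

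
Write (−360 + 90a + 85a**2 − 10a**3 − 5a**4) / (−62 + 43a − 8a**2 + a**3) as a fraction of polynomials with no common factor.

(180 + 45a − 20a**2 − 5a**3)/(31 − 6a + a**2)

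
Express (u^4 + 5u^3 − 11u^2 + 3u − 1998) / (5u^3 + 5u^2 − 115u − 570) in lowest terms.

(u^3 + 11u^2 + 55u + 333)/(5u^2 + 35u + 95)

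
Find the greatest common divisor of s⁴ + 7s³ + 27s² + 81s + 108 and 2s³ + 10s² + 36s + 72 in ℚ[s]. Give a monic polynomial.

s + 3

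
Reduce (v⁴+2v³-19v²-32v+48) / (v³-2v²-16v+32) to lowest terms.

Euclidean algorithm in ℚ[v]:
  v⁴+2v³-19v²-32v+48 = (v+4)(v³-2v²-16v+32) + (5v²-80)
  v³-2v²-16v+32 = ((1/5)v-2/5)(5v²-80) + (0)
Last nonzero remainder: 5v²-80. Dividing through by 5 gives the monic gcd v²-16.
Cancel v²-16 from numerator and denominator to get the reduced form.

(v²+2v-3)/(v-2)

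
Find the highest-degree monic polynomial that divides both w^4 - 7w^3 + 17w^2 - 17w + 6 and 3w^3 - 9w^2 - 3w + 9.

By polynomial division,
  w^4 - 7w^3 + 17w^2 - 17w + 6 = ((1/3)w - 4/3)(3w^3 - 9w^2 - 3w + 9) + (6w^2 - 24w + 18)
  3w^3 - 9w^2 - 3w + 9 = ((1/2)w + 1/2)(6w^2 - 24w + 18) + (0)
Last nonzero remainder: 6w^2 - 24w + 18. Dividing through by 6 gives the monic gcd w^2 - 4w + 3.

w^2 - 4w + 3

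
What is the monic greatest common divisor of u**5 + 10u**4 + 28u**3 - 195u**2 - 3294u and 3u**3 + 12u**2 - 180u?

u**2 - 6u

Apply the Euclidean algorithm:
  u**5 + 10u**4 + 28u**3 - 195u**2 - 3294u = ((1/3)u**2 + 2u + 64/3)(3u**3 + 12u**2 - 180u) + (-91u**2 + 546u)
  3u**3 + 12u**2 - 180u = (-(3/91)u - 30/91)(-91u**2 + 546u) + (0)
Last nonzero remainder: -91u**2 + 546u. Dividing through by -91 gives the monic gcd u**2 - 6u.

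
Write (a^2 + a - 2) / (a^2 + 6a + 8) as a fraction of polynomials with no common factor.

Apply the Euclidean algorithm:
  a^2 + a - 2 = (a^2 + 6a + 8) + (-5a - 10)
  a^2 + 6a + 8 = (-(1/5)a - 4/5)(-5a - 10) + (0)
Last nonzero remainder: -5a - 10. Dividing through by -5 gives the monic gcd a + 2.
Cancel a + 2 from numerator and denominator to get the reduced form.

(a - 1)/(a + 4)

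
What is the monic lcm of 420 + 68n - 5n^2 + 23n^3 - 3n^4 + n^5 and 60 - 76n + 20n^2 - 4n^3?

By polynomial division,
  n^5 - 3n^4 + 23n^3 - 5n^2 + 68n + 420 = (-(1/4)n^2 - (1/2)n - 7/2)(-4n^3 + 20n^2 - 76n + 60) + (42n^2 - 168n + 630)
  -4n^3 + 20n^2 - 76n + 60 = (-(2/21)n + 2/21)(42n^2 - 168n + 630) + (0)
Last nonzero remainder: 42n^2 - 168n + 630. Dividing through by 42 gives the monic gcd n^2 - 4n + 15.
Then lcm(f, g) = f·g / gcd(f, g); expanding and making the result monic gives the answer.

-420 + 352n + 73n^2 - 28n^3 + 26n^4 - 4n^5 + n^6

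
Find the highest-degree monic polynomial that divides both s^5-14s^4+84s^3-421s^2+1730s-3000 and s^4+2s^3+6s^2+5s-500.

Repeated division with remainder:
  s^5-14s^4+84s^3-421s^2+1730s-3000 = (s-16)(s^4+2s^3+6s^2+5s-500) + (110s^3-330s^2+2310s-11000)
  s^4+2s^3+6s^2+5s-500 = ((1/110)s+1/22)(110s^3-330s^2+2310s-11000) + (0)
Last nonzero remainder: 110s^3-330s^2+2310s-11000. Dividing through by 110 gives the monic gcd s^3-3s^2+21s-100.

s^3-3s^2+21s-100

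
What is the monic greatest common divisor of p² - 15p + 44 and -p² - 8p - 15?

1

Apply the Euclidean algorithm:
  p² - 15p + 44 = (-1)(-p² - 8p - 15) + (-23p + 29)
  -p² - 8p - 15 = ((1/23)p + 213/529)(-23p + 29) + (-14112/529)
  -23p + 29 = ((12167/14112)p - 15341/14112)(-14112/529) + (0)
The last nonzero remainder is the constant -14112/529, so the polynomials are coprime and gcd = 1.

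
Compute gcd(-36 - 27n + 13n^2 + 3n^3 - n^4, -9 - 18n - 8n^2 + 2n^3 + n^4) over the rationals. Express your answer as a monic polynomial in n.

By polynomial division,
  -n^4 + 3n^3 + 13n^2 - 27n - 36 = (-1)(n^4 + 2n^3 - 8n^2 - 18n - 9) + (5n^3 + 5n^2 - 45n - 45)
  n^4 + 2n^3 - 8n^2 - 18n - 9 = ((1/5)n + 1/5)(5n^3 + 5n^2 - 45n - 45) + (0)
Last nonzero remainder: 5n^3 + 5n^2 - 45n - 45. Dividing through by 5 gives the monic gcd n^3 + n^2 - 9n - 9.

-9 - 9n + n^2 + n^3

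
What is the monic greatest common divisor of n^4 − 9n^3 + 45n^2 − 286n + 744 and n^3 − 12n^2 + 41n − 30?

n − 6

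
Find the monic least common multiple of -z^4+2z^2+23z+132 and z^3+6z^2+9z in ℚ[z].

z^6+3z^5-2z^4-29z^3-201z^2-396z

By polynomial division,
  -z^4+2z^2+23z+132 = (-z+6)(z^3+6z^2+9z) + (-25z^2-31z+132)
  z^3+6z^2+9z = (-(1/25)z-119/625)(-25z^2-31z+132) + ((5236/625)z+15708/625)
  -25z^2-31z+132 = (-(15625/5236)z+625/119)((5236/625)z+15708/625) + (0)
Last nonzero remainder: (5236/625)z+15708/625. Dividing through by 5236/625 gives the monic gcd z+3.
Then lcm(f, g) = f·g / gcd(f, g); expanding and making the result monic gives the answer.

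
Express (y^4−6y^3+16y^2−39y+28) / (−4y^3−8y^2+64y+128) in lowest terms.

(−y^3+2y^2−8y+7)/(4y^2+24y+32)

Apply the Euclidean algorithm:
  y^4−6y^3+16y^2−39y+28 = (−(1/4)y+2)(−4y^3−8y^2+64y+128) + (48y^2−135y−228)
  −4y^3−8y^2+64y+128 = (−(1/12)y−77/192)(48y^2−135y−228) + (−(585/64)y+585/16)
  48y^2−135y−228 = (−(1024/195)y−1216/195)(−(585/64)y+585/16) + (0)
Last nonzero remainder: −(585/64)y+585/16. Dividing through by −585/64 gives the monic gcd y−4.
Cancel y−4 from numerator and denominator to get the reduced form.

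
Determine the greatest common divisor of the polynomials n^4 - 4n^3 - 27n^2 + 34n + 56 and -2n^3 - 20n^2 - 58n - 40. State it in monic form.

n^2 + 5n + 4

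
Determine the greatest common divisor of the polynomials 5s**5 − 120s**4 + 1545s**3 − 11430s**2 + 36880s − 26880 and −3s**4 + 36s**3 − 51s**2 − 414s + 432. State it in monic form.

s**3 − 15s**2 + 62s − 48

By polynomial division,
  5s**5 − 120s**4 + 1545s**3 − 11430s**2 + 36880s − 26880 = (−(5/3)s + 20)(−3s**4 + 36s**3 − 51s**2 − 414s + 432) + (740s**3 − 11100s**2 + 45880s − 35520)
  −3s**4 + 36s**3 − 51s**2 − 414s + 432 = (−(3/740)s − 9/740)(740s**3 − 11100s**2 + 45880s − 35520) + (0)
Last nonzero remainder: 740s**3 − 11100s**2 + 45880s − 35520. Dividing through by 740 gives the monic gcd s**3 − 15s**2 + 62s − 48.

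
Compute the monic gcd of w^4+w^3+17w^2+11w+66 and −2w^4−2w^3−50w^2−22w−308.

w^2+11

Repeated division with remainder:
  w^4+w^3+17w^2+11w+66 = (−1/2)(−2w^4−2w^3−50w^2−22w−308) + (−8w^2−88)
  −2w^4−2w^3−50w^2−22w−308 = ((1/4)w^2+(1/4)w+7/2)(−8w^2−88) + (0)
Last nonzero remainder: −8w^2−88. Dividing through by −8 gives the monic gcd w^2+11.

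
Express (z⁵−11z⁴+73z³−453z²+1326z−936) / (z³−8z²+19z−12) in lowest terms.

By polynomial division,
  z⁵−11z⁴+73z³−453z²+1326z−936 = (z²−3z+30)(z³−8z²+19z−12) + (−144z²+720z−576)
  z³−8z²+19z−12 = (−(1/144)z+1/48)(−144z²+720z−576) + (0)
Last nonzero remainder: −144z²+720z−576. Dividing through by −144 gives the monic gcd z²−5z+4.
Cancel z²−5z+4 from numerator and denominator to get the reduced form.

(z³−6z²+39z−234)/(z−3)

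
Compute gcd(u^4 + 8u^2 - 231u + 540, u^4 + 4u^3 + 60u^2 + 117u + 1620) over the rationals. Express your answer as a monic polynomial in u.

u^2 + 7u + 45

By polynomial division,
  u^4 + 8u^2 - 231u + 540 = (u^4 + 4u^3 + 60u^2 + 117u + 1620) + (-4u^3 - 52u^2 - 348u - 1080)
  u^4 + 4u^3 + 60u^2 + 117u + 1620 = (-(1/4)u + 9/4)(-4u^3 - 52u^2 - 348u - 1080) + (90u^2 + 630u + 4050)
  -4u^3 - 52u^2 - 348u - 1080 = (-(2/45)u - 4/15)(90u^2 + 630u + 4050) + (0)
Last nonzero remainder: 90u^2 + 630u + 4050. Dividing through by 90 gives the monic gcd u^2 + 7u + 45.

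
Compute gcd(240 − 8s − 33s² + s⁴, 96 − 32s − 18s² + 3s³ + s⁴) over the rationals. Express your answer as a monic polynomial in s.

−48 − 8s + 5s² + s³

Euclidean algorithm in ℚ[s]:
  s⁴ − 33s² − 8s + 240 = (s⁴ + 3s³ − 18s² − 32s + 96) + (−3s³ − 15s² + 24s + 144)
  s⁴ + 3s³ − 18s² − 32s + 96 = (−(1/3)s + 2/3)(−3s³ − 15s² + 24s + 144) + (0)
Last nonzero remainder: −3s³ − 15s² + 24s + 144. Dividing through by −3 gives the monic gcd s³ + 5s² − 8s − 48.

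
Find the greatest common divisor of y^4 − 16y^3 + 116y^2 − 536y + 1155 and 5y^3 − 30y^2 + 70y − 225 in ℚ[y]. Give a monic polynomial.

y − 5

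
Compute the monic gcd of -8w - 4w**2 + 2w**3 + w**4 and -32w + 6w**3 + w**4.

Euclidean algorithm in ℚ[w]:
  w**4 + 2w**3 - 4w**2 - 8w = (w**4 + 6w**3 - 32w) + (-4w**3 - 4w**2 + 24w)
  w**4 + 6w**3 - 32w = (-(1/4)w - 5/4)(-4w**3 - 4w**2 + 24w) + (w**2 - 2w)
  -4w**3 - 4w**2 + 24w = (-4w - 12)(w**2 - 2w) + (0)
The last nonzero remainder w**2 - 2w is already monic.

-2w + w**2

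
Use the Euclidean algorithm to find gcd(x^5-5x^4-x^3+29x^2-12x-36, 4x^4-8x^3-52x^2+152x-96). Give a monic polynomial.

Euclidean algorithm in ℚ[x]:
  x^5-5x^4-x^3+29x^2-12x-36 = ((1/4)x-3/4)(4x^4-8x^3-52x^2+152x-96) + (6x^3-48x^2+126x-108)
  4x^4-8x^3-52x^2+152x-96 = ((2/3)x+4)(6x^3-48x^2+126x-108) + (56x^2-280x+336)
  6x^3-48x^2+126x-108 = ((3/28)x-9/28)(56x^2-280x+336) + (0)
Last nonzero remainder: 56x^2-280x+336. Dividing through by 56 gives the monic gcd x^2-5x+6.

x^2-5x+6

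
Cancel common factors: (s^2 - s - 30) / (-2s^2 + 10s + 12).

(-s - 5)/(2s + 2)

By polynomial division,
  s^2 - s - 30 = (-1/2)(-2s^2 + 10s + 12) + (4s - 24)
  -2s^2 + 10s + 12 = (-(1/2)s - 1/2)(4s - 24) + (0)
Last nonzero remainder: 4s - 24. Dividing through by 4 gives the monic gcd s - 6.
Cancel s - 6 from numerator and denominator to get the reduced form.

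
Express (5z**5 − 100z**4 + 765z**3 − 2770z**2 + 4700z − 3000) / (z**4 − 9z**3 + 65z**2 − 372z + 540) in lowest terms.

(5z**3 − 60z**2 + 225z − 250)/(z**2 − z + 45)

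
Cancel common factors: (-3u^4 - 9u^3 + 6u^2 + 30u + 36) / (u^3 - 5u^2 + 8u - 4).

(-3u^3 - 15u^2 - 24u - 18)/(u^2 - 3u + 2)

Apply the Euclidean algorithm:
  -3u^4 - 9u^3 + 6u^2 + 30u + 36 = (-3u - 24)(u^3 - 5u^2 + 8u - 4) + (-90u^2 + 210u - 60)
  u^3 - 5u^2 + 8u - 4 = (-(1/90)u + 4/135)(-90u^2 + 210u - 60) + ((10/9)u - 20/9)
  -90u^2 + 210u - 60 = (-81u + 27)((10/9)u - 20/9) + (0)
Last nonzero remainder: (10/9)u - 20/9. Dividing through by 10/9 gives the monic gcd u - 2.
Cancel u - 2 from numerator and denominator to get the reduced form.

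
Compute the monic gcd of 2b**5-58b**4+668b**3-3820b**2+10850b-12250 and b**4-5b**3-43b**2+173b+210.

b**2-12b+35

Repeated division with remainder:
  2b**5-58b**4+668b**3-3820b**2+10850b-12250 = (2b-48)(b**4-5b**3-43b**2+173b+210) + (514b**3-6230b**2+18734b-2170)
  b**4-5b**3-43b**2+173b+210 = ((1/514)b+915/66049)(514b**3-6230b**2+18734b-2170) + ((453024/66049)b**2-(5436288/66049)b+15855840/66049)
  514b**3-6230b**2+18734b-2170 = ((16974593/226512)b-2047519/226512)((453024/66049)b**2-(5436288/66049)b+15855840/66049) + (0)
Last nonzero remainder: (453024/66049)b**2-(5436288/66049)b+15855840/66049. Dividing through by 453024/66049 gives the monic gcd b**2-12b+35.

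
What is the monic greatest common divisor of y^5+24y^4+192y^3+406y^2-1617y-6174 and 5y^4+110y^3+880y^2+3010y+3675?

y^2+14y+49

Repeated division with remainder:
  y^5+24y^4+192y^3+406y^2-1617y-6174 = ((1/5)y+2/5)(5y^4+110y^3+880y^2+3010y+3675) + (-28y^3-548y^2-3556y-7644)
  5y^4+110y^3+880y^2+3010y+3675 = (-(5/28)y-85/196)(-28y^3-548y^2-3556y-7644) + ((360/49)y^2+(720/7)y+360)
  -28y^3-548y^2-3556y-7644 = (-(343/90)y-637/30)((360/49)y^2+(720/7)y+360) + (0)
Last nonzero remainder: (360/49)y^2+(720/7)y+360. Dividing through by 360/49 gives the monic gcd y^2+14y+49.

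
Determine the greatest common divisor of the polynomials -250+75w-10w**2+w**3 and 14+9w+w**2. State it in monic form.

Repeated division with remainder:
  w**3-10w**2+75w-250 = (w-19)(w**2+9w+14) + (232w+16)
  w**2+9w+14 = ((1/232)w+259/6728)(232w+16) + (11256/841)
  232w+16 = ((24389/1407)w+1682/1407)(11256/841) + (0)
The last nonzero remainder is the constant 11256/841, so the polynomials are coprime and gcd = 1.

1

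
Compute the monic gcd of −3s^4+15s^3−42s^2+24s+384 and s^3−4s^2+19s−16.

s^2−3s+16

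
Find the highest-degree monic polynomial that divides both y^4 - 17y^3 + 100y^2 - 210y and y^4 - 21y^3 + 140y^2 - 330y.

y^3 - 10y^2 + 30y

Repeated division with remainder:
  y^4 - 17y^3 + 100y^2 - 210y = (y^4 - 21y^3 + 140y^2 - 330y) + (4y^3 - 40y^2 + 120y)
  y^4 - 21y^3 + 140y^2 - 330y = ((1/4)y - 11/4)(4y^3 - 40y^2 + 120y) + (0)
Last nonzero remainder: 4y^3 - 40y^2 + 120y. Dividing through by 4 gives the monic gcd y^3 - 10y^2 + 30y.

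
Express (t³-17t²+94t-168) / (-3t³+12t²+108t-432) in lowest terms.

(-t+7)/(3t+18)

Euclidean algorithm in ℚ[t]:
  t³-17t²+94t-168 = (-1/3)(-3t³+12t²+108t-432) + (-13t²+130t-312)
  -3t³+12t²+108t-432 = ((3/13)t+18/13)(-13t²+130t-312) + (0)
Last nonzero remainder: -13t²+130t-312. Dividing through by -13 gives the monic gcd t²-10t+24.
Cancel t²-10t+24 from numerator and denominator to get the reduced form.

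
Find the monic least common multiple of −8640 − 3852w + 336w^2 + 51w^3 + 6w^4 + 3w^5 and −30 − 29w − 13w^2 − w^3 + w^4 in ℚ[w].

Repeated division with remainder:
  3w^5 + 6w^4 + 51w^3 + 336w^2 − 3852w − 8640 = (3w + 9)(w^4 − w^3 − 13w^2 − 29w − 30) + (99w^3 + 540w^2 − 3501w − 8370)
  w^4 − w^3 − 13w^2 − 29w − 30 = ((1/99)w − 71/1089)(99w^3 + 540w^2 − 3501w − 8370) + ((6966/121)w^2 − (20898/121)w − 69660/121)
  99w^3 + 540w^2 − 3501w − 8370 = ((1331/774)w + 3751/258)((6966/121)w^2 − (20898/121)w − 69660/121) + (0)
Last nonzero remainder: (6966/121)w^2 − (20898/121)w − 69660/121. Dividing through by 6966/121 gives the monic gcd w^2 − 3w − 10.
Then lcm(f, g) = f·g / gcd(f, g); expanding and making the result monic gives the answer.

−8640 − 9612w − 5112w^2 − 1009w^3 + 152w^4 + 24w^5 + 4w^6 + w^7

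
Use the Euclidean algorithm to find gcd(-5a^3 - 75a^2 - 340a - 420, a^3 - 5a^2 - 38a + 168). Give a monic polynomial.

Euclidean algorithm in ℚ[a]:
  -5a^3 - 75a^2 - 340a - 420 = (-5)(a^3 - 5a^2 - 38a + 168) + (-100a^2 - 530a + 420)
  a^3 - 5a^2 - 38a + 168 = (-(1/100)a + 103/1000)(-100a^2 - 530a + 420) + ((2079/100)a + 6237/50)
  -100a^2 - 530a + 420 = (-(10000/2079)a + 1000/297)((2079/100)a + 6237/50) + (0)
Last nonzero remainder: (2079/100)a + 6237/50. Dividing through by 2079/100 gives the monic gcd a + 6.

a + 6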